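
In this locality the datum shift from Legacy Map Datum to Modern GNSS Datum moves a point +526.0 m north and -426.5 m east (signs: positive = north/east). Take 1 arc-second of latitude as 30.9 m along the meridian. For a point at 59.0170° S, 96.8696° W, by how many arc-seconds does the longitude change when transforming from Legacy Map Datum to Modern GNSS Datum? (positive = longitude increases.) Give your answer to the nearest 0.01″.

At latitude -59.0170°, cos φ = 0.514784.
1″ of longitude at this latitude = 30.90 × cos φ = 15.9068 m, so Δλ = -426.5 / 15.9068 = -26.812″.

Δλ = -26.81″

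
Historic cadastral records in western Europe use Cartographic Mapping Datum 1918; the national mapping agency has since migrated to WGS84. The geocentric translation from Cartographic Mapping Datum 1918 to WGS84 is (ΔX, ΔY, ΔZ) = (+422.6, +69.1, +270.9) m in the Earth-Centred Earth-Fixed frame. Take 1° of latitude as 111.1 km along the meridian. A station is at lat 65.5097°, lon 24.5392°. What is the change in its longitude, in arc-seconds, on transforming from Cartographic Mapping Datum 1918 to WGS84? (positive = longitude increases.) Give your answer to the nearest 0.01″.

Δλ = -8.81″

sin φ = 0.910031, cos φ = 0.414539, sin λ = 0.415316, cos λ = 0.909677.
East component: ΔE = −sin λ·ΔX + cos λ·ΔY = −(0.415316)(422.6) + (0.909677)(69.1) = -112.65 m.
1° of latitude spans 111100 m; at latitude φ, 1° of longitude spans that × cos φ = 46055.3 m, so Δλ = -112.65 / 46055.3 × 3600 = -8.806″.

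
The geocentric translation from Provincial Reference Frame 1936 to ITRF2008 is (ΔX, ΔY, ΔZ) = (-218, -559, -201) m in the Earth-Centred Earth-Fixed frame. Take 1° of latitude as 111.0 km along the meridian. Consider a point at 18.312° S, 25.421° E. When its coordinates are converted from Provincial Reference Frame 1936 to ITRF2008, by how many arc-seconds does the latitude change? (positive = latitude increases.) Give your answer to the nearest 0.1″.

Δφ = -10.6″

sin φ = -0.314191, cos φ = 0.949360, sin λ = 0.429266, cos λ = 0.903178.
North component: ΔN = −sin φ cos λ·ΔX − sin φ sin λ·ΔY + cos φ·ΔZ = −(-0.314191)(0.903178)(-218) − (-0.314191)(0.429266)(-559) + (0.949360)(-201) = -328.08 m.
1° of latitude spans 111000 m, so Δφ = -328.08 / 111000 × 3600 = -10.640″.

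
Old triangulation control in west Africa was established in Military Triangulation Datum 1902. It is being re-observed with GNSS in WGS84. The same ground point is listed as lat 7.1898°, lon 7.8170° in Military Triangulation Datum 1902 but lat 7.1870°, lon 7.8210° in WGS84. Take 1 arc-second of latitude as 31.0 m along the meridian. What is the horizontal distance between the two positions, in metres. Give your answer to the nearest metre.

Δφ = 7.1870° − 7.1898° = -0.0028°; Δλ = 7.8210° − 7.8170° = +0.0040°.
1° of latitude = 3600 × 31.00 = 111600 m.
ΔN = Δφ × 111600 = -312.5 m; ΔE = Δλ × 111600 × cos(7.1898°) = +0.0040 × 111600 × 0.992137 = 442.9 m.
Distance = √(ΔE² + ΔN²) = √(442.9² + (-312.5)²) = 542.0 m.

542 m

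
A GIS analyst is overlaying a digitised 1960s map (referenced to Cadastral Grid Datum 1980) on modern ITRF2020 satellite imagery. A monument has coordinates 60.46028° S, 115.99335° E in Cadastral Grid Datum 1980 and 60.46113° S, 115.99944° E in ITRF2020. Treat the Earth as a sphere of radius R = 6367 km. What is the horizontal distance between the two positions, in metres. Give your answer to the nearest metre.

Δφ = -60.46113° − -60.46028° = -0.00085°; Δλ = 115.99944° − 115.99335° = +0.00609°.
1° along a meridian = πR/180 = 111125 m.
ΔN = Δφ × 111125 = -94.5 m; ΔE = Δλ × 111125 × cos(-60.46028°) = +0.00609 × 111125 × 0.493027 = 333.7 m.
Distance = √(ΔE² + ΔN²) = √(333.7² + (-94.5)²) = 346.8 m.

347 m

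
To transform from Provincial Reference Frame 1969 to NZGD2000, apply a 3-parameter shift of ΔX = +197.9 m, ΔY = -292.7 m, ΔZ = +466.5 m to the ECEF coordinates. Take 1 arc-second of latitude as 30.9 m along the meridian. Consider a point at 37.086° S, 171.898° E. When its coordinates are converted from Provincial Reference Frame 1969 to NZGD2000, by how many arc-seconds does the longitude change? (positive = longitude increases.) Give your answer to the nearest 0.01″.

sin φ = -0.603013, cos φ = 0.797731, sin λ = 0.140936, cos λ = -0.990019.
East component: ΔE = −sin λ·ΔX + cos λ·ΔY = −(0.140936)(197.9) + (-0.990019)(-292.7) = 261.89 m.
1° of latitude spans 3600 × 30.90 = 111240 m; at latitude φ, 1° of longitude spans that × cos φ = 88739.6 m, so Δλ = 261.89 / 88739.6 × 3600 = 10.624″.

Δλ = 10.62″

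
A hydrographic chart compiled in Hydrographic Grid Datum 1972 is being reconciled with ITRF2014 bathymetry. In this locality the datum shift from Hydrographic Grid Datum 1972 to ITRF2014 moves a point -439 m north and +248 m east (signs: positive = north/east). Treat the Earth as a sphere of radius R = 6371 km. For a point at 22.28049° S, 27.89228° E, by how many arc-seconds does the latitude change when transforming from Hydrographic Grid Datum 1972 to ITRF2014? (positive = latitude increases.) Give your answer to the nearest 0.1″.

Δφ = -14.2″

On a sphere of radius R, 1 rad of latitude = R, so Δφ = ΔN / R = -439.0 / 6371000 = -6.8906e-05 rad = -14.213″.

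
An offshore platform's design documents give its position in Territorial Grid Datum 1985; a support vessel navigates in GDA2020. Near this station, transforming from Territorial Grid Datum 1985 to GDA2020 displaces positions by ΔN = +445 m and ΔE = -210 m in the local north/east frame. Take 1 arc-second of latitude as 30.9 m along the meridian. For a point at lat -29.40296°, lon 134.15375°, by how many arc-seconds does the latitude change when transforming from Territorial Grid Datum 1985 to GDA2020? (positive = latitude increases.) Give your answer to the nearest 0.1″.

1″ of latitude = 30.90 m, so Δφ = 445.0 / 30.90 = 14.401″.

Δφ = 14.4″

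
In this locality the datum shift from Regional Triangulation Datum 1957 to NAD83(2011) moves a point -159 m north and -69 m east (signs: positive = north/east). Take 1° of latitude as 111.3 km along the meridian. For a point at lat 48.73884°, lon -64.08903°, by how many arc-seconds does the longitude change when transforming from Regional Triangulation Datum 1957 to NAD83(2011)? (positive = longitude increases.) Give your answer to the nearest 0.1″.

At latitude 48.73884°, cos φ = 0.659492.
1° of longitude at this latitude = 111.3 × cos φ = 73.40 km, so Δλ = -69.0 / 73401.5 = -0.0009400° = -3.384″.

Δλ = -3.4″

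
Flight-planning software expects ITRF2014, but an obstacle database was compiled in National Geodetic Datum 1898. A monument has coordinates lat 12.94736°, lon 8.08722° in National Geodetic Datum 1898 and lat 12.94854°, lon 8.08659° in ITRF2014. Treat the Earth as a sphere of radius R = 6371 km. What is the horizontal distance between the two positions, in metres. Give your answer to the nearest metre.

148 m

Δφ = 12.94854° − 12.94736° = +0.00118°; Δλ = 8.08659° − 8.08722° = -0.00063°.
1° along a meridian = πR/180 = 111195 m.
ΔN = Δφ × 111195 = 131.2 m; ΔE = Δλ × 111195 × cos(12.94736°) = -0.00063 × 111195 × 0.974576 = -68.3 m.
Distance = √(ΔE² + ΔN²) = √((-68.3)² + 131.2²) = 147.9 m.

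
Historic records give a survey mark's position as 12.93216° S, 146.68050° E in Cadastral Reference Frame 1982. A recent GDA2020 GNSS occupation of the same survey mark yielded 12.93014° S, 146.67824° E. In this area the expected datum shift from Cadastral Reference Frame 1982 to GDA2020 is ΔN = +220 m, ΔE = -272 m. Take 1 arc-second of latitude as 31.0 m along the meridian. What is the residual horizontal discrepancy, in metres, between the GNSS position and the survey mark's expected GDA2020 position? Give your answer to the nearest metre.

27 m

Observed coordinate differences: Δφ = +0.00202°, Δλ = -0.00226°.
Converting to metres (1° lat = 111600 m, cos φ = 0.974636): observed ΔN = 225.4 m, observed ΔE = -245.8 m.
Subtracting the expected shift leaves a residual of 225.4 − (220) = 5.4 m north and -245.8 − (-272) = 26.2 m east.
Residual distance = √(5.4² + 26.2²) = 26.7 m.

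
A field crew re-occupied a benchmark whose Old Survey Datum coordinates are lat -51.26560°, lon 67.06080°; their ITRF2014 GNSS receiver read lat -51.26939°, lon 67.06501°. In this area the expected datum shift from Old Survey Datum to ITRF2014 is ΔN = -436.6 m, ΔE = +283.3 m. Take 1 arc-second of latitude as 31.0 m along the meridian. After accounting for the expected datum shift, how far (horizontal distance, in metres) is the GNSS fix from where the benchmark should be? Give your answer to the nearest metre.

Observed coordinate differences: Δφ = -0.00379°, Δλ = +0.00421°.
Converting to metres (1° lat = 111600 m, cos φ = 0.625711): observed ΔN = -423.0 m, observed ΔE = 294.0 m.
Subtracting the expected shift leaves a residual of -423.0 − (-436.6) = 13.6 m north and 294.0 − (283.3) = 10.7 m east.
Residual distance = √(13.6² + 10.7²) = 17.3 m.

17 m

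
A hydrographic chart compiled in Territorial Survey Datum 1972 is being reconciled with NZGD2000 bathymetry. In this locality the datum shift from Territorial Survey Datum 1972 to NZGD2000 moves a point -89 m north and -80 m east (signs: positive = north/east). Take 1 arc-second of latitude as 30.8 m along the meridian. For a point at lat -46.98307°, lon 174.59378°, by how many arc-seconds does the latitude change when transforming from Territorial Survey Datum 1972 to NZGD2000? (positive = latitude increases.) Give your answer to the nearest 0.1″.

Δφ = -2.9″

1″ of latitude = 30.80 m, so Δφ = -89.0 / 30.80 = -2.890″.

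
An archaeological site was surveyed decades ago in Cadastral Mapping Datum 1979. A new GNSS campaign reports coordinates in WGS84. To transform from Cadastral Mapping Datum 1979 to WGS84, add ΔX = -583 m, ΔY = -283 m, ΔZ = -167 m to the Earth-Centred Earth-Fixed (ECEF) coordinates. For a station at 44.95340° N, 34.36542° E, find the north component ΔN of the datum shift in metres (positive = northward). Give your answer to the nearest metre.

ΔN = 335 m

At φ = 44.95340°, λ = 34.36542°: sin φ = 0.706531, cos φ = 0.707682, sin λ = 0.564469, cos λ = 0.825454.
ΔN = −sin φ cos λ·ΔX − sin φ sin λ·ΔY + cos φ·ΔZ = −(0.706531)(0.825454)(-583) − (0.706531)(0.564469)(-283) + (0.707682)(-167) = 334.69 m.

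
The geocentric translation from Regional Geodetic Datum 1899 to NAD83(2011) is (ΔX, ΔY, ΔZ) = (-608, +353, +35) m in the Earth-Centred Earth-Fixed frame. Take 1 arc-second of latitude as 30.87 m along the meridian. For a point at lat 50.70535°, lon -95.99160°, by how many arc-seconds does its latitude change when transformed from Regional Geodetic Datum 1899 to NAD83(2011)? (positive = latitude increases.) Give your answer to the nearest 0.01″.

Δφ = 7.93″

sin φ = 0.773899, cos φ = 0.633309, sin λ = -0.994537, cos λ = -0.104383.
North component: ΔN = −sin φ cos λ·ΔX − sin φ sin λ·ΔY + cos φ·ΔZ = −(0.773899)(-0.104383)(-608) − (0.773899)(-0.994537)(353) + (0.633309)(35) = 244.74 m.
1° of latitude spans 3600 × 30.87 = 111132 m, so Δφ = 244.74 / 111132 × 3600 = 7.928″.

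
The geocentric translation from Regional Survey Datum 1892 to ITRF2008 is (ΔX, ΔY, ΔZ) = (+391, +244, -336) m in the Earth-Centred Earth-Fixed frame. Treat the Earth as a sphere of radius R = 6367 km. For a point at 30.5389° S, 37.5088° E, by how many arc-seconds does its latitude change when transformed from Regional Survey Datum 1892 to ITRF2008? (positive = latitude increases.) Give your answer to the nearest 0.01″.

sin φ = -0.508123, cos φ = 0.861284, sin λ = 0.608883, cos λ = 0.793260.
North component: ΔN = −sin φ cos λ·ΔX − sin φ sin λ·ΔY + cos φ·ΔZ = −(-0.508123)(0.793260)(391) − (-0.508123)(0.608883)(244) + (0.861284)(-336) = -56.30 m.
1° of latitude spans πR/180 = 111125 m, so Δφ = -56.30 / 111125 × 3600 = -1.824″.

Δφ = -1.82″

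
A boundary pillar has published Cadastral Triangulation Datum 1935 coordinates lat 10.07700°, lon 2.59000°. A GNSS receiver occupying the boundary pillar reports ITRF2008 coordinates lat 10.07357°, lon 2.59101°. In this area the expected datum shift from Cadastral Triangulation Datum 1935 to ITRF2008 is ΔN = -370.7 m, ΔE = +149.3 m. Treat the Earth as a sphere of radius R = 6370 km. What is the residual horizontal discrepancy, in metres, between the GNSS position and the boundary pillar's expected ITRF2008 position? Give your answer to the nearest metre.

Observed coordinate differences: Δφ = -0.00343°, Δλ = +0.00101°.
Converting to metres (1° lat = 111177 m, cos φ = 0.984573): observed ΔN = -381.3 m, observed ΔE = 110.6 m.
Subtracting the expected shift leaves a residual of -381.3 − (-370.7) = -10.6 m north and 110.6 − (149.3) = -38.7 m east.
Residual distance = √((-10.6)² + (-38.7)²) = 40.2 m.

40 m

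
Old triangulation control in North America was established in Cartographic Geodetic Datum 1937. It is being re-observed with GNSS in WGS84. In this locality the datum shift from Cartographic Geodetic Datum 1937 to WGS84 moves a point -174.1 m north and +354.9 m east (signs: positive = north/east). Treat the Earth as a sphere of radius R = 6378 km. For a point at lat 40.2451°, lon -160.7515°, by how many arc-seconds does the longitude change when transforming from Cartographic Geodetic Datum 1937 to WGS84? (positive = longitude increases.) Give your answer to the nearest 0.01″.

Δλ = 15.04″

At latitude 40.2451°, cos φ = 0.763288.
One radian of longitude at latitude φ spans R cos φ, so Δλ = ΔE / (R cos φ) = 354.9 / (6378000 × 0.763288) = 7.2901e-05 rad = 15.037″.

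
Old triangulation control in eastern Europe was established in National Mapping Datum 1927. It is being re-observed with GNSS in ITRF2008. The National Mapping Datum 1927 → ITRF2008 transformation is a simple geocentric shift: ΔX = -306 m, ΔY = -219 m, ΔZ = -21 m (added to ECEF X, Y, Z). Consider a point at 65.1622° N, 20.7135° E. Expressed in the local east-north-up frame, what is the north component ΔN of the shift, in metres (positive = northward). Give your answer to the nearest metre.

ΔN = 321 m

The local north axis is (−sin φ cos λ, −sin φ sin λ, cos φ), giving ΔN = 259.745 + 70.294 − 8.821 = 321.22 m.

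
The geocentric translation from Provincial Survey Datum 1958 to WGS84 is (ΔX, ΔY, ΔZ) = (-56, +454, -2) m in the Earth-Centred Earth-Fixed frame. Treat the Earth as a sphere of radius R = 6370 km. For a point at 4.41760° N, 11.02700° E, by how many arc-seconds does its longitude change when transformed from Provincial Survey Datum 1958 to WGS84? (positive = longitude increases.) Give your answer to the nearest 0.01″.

Δλ = 14.82″

sin φ = 0.077025, cos φ = 0.997029, sin λ = 0.191272, cos λ = 0.981537.
East component: ΔE = −sin λ·ΔX + cos λ·ΔY = −(0.191272)(-56) + (0.981537)(454) = 456.33 m.
1° of latitude spans πR/180 = 111177 m; at latitude φ, 1° of longitude spans that × cos φ = 110847.2 m, so Δλ = 456.33 / 110847.2 × 3600 = 14.820″.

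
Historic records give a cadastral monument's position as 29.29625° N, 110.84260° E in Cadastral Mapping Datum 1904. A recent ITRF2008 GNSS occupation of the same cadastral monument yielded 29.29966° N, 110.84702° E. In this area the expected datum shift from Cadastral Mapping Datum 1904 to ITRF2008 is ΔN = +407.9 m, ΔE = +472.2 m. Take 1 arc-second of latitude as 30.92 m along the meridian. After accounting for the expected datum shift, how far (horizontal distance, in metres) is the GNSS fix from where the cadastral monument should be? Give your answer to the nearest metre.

Observed coordinate differences: Δφ = +0.00341°, Δλ = +0.00442°.
Converting to metres (1° lat = 111312 m, cos φ = 0.872101): observed ΔN = 379.6 m, observed ΔE = 429.1 m.
Subtracting the expected shift leaves a residual of 379.6 − (407.9) = -28.3 m north and 429.1 − (472.2) = -43.1 m east.
Residual distance = √((-28.3)² + (-43.1)²) = 51.6 m.

52 m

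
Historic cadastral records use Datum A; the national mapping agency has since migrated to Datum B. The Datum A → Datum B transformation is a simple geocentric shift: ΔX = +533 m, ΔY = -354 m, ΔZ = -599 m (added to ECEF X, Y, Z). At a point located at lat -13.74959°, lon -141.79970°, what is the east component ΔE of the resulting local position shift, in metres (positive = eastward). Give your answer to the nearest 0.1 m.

ΔE = 607.8 m

At φ = -13.74959°, λ = -141.79970°: sin φ = -0.237679, cos φ = 0.971344, sin λ = -0.618413, cos λ = -0.785854.
ΔE = −sin λ·ΔX + cos λ·ΔY = −(-0.618413)·(533) + (-0.785854)·(-354) = 607.81 m.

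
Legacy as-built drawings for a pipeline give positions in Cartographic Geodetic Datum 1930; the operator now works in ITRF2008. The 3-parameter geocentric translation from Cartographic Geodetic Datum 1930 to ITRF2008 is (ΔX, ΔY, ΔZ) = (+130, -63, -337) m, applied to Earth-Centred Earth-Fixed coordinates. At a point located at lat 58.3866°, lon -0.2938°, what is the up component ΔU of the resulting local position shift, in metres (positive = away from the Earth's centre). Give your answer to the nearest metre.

ΔU = -219 m

At φ = 58.3866°, λ = -0.2938°: sin φ = 0.851604, cos φ = 0.524185, sin λ = -0.005128, cos λ = 0.999987.
ΔU = cos φ cos λ·ΔX + cos φ sin λ·ΔY + sin φ·ΔZ = (0.524185)(0.999987)(130) + (0.524185)(-0.005128)(-63) + (0.851604)(-337) = -218.68 m.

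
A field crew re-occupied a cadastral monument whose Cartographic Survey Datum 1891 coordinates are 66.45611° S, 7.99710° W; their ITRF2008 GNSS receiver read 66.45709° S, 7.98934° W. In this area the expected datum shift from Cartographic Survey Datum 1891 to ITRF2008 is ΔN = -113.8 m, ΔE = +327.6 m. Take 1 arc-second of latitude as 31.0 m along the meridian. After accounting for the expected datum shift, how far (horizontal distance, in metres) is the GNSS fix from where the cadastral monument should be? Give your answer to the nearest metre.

Observed coordinate differences: Δφ = -0.00098°, Δλ = +0.00776°.
Converting to metres (1° lat = 111600 m, cos φ = 0.399451): observed ΔN = -109.4 m, observed ΔE = 345.9 m.
Subtracting the expected shift leaves a residual of -109.4 − (-113.8) = 4.4 m north and 345.9 − (327.6) = 18.3 m east.
Residual distance = √(4.4² + 18.3²) = 18.9 m.

19 m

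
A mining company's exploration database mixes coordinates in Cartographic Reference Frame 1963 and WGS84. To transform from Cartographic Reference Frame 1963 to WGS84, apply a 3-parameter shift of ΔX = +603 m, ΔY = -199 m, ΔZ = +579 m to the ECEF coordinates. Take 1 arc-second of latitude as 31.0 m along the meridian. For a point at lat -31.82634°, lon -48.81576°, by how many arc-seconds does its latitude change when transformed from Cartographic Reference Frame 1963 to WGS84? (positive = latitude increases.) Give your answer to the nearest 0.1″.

Δφ = 25.2″

sin φ = -0.527346, cos φ = 0.849650, sin λ = -0.752596, cos λ = 0.658482.
North component: ΔN = −sin φ cos λ·ΔX − sin φ sin λ·ΔY + cos φ·ΔZ = −(-0.527346)(0.658482)(603) − (-0.527346)(-0.752596)(-199) + (0.849650)(579) = 780.32 m.
1° of latitude spans 3600 × 31.00 = 111600 m, so Δφ = 780.32 / 111600 × 3600 = 25.172″.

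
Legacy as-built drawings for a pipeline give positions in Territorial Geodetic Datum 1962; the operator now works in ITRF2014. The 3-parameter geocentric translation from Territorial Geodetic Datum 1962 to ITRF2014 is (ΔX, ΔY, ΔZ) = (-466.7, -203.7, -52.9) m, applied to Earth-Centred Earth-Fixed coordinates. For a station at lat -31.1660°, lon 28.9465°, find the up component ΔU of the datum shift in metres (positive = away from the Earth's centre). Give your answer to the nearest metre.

ΔU = -406 m

At φ = -31.1660°, λ = 28.9465°: sin φ = -0.517519, cos φ = 0.855672, sin λ = 0.483993, cos λ = 0.875072.
ΔU = cos φ cos λ·ΔX + cos φ sin λ·ΔY + sin φ·ΔZ = (0.855672)(0.875072)(-466.7) + (0.855672)(0.483993)(-203.7) + (-0.517519)(-52.9) = -406.44 m.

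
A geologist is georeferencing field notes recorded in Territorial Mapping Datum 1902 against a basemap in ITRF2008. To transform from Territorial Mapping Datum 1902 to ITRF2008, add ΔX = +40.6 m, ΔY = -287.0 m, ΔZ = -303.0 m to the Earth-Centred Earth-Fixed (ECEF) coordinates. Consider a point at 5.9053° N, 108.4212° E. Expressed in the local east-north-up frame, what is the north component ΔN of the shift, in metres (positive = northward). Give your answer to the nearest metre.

ΔN = -272 m

The local north axis is (−sin φ cos λ, −sin φ sin λ, cos φ), giving ΔN = 1.320 + 28.015 − 301.392 = -272.06 m.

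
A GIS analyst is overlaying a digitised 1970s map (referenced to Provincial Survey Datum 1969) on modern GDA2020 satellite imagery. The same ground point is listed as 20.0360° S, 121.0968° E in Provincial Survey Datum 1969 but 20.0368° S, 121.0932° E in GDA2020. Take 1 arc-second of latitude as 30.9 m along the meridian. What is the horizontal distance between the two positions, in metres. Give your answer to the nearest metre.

387 m

Δφ = -20.0368° − -20.0360° = -0.0008°; Δλ = 121.0932° − 121.0968° = -0.0036°.
1° of latitude = 3600 × 30.90 = 111240 m.
ΔN = Δφ × 111240 = -89.0 m; ΔE = Δλ × 111240 × cos(-20.0360°) = -0.0036 × 111240 × 0.939478 = -376.2 m.
Distance = √(ΔE² + ΔN²) = √((-376.2)² + (-89.0)²) = 386.6 m.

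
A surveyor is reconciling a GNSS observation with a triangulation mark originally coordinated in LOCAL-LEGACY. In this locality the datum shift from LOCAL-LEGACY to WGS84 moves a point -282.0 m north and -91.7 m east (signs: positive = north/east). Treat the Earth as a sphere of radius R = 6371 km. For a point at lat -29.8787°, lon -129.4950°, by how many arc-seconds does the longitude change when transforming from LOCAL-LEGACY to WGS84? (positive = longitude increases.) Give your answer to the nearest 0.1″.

At latitude -29.8787°, cos φ = 0.867082.
One radian of longitude at latitude φ spans R cos φ, so Δλ = ΔE / (R cos φ) = -91.7 / (6371000 × 0.867082) = -1.6600e-05 rad = -3.424″.

Δλ = -3.4″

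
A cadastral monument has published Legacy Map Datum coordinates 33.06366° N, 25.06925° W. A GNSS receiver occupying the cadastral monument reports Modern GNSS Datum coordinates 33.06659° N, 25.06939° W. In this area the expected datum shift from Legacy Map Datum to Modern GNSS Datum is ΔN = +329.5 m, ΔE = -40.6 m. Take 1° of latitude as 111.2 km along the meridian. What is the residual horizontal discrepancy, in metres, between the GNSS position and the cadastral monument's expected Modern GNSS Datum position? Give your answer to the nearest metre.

Observed coordinate differences: Δφ = +0.00293°, Δλ = -0.00014°.
Converting to metres (1° lat = 111200 m, cos φ = 0.838065): observed ΔN = 325.8 m, observed ΔE = -13.0 m.
Subtracting the expected shift leaves a residual of 325.8 − (329.5) = -3.7 m north and -13.0 − (-40.6) = 27.6 m east.
Residual distance = √((-3.7)² + 27.6²) = 27.8 m.

28 m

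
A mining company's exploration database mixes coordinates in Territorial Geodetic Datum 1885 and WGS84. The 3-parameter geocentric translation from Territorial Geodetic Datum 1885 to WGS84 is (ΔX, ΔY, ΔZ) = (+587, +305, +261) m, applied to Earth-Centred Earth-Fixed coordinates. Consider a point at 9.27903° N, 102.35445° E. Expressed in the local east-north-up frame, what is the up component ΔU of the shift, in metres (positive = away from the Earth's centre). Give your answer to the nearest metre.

The local up (radial) axis is (cos φ cos λ, cos φ sin λ, sin φ), giving ΔU = -123.950 + 294.038 + 42.084 = 212.17 m.

ΔU = 212 m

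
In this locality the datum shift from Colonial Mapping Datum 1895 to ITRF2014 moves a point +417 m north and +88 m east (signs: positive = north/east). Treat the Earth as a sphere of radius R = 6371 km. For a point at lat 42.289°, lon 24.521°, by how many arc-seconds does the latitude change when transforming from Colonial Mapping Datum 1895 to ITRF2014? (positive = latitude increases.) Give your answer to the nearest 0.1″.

Δφ = 13.5″

On a sphere of radius R, 1 rad of latitude = R, so Δφ = ΔN / R = 417.0 / 6371000 = 6.5453e-05 rad = 13.501″.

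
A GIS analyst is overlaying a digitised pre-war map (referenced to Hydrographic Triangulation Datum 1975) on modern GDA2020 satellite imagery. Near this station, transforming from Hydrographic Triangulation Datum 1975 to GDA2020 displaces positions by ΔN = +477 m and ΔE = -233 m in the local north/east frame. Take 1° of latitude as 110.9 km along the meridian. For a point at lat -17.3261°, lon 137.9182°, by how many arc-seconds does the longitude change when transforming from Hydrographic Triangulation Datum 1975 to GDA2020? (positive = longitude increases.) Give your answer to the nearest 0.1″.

Δλ = -7.9″

At latitude -17.3261°, cos φ = 0.954625.
1° of longitude at this latitude = 110.9 × cos φ = 105.87 km, so Δλ = -233.0 / 105867.9 = -0.0022009° = -7.923″.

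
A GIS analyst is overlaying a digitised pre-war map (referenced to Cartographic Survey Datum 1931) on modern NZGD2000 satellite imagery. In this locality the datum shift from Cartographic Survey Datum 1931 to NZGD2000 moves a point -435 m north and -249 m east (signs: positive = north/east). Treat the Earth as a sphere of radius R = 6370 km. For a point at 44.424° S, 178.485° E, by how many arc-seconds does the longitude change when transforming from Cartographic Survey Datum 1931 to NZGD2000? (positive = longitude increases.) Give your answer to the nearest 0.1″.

Δλ = -11.3″

At latitude -44.424°, cos φ = 0.714180.
One radian of longitude at latitude φ spans R cos φ, so Δλ = ΔE / (R cos φ) = -249.0 / (6370000 × 0.714180) = -5.4733e-05 rad = -11.290″.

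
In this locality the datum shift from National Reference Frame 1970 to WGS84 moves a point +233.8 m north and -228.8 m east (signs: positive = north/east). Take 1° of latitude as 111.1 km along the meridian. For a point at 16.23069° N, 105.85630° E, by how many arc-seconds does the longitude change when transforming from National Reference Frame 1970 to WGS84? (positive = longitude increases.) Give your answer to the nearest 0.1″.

Δλ = -7.7″

At latitude 16.23069°, cos φ = 0.960144.
1° of longitude at this latitude = 111.1 × cos φ = 106.67 km, so Δλ = -228.8 / 106672.0 = -0.0021449° = -7.722″.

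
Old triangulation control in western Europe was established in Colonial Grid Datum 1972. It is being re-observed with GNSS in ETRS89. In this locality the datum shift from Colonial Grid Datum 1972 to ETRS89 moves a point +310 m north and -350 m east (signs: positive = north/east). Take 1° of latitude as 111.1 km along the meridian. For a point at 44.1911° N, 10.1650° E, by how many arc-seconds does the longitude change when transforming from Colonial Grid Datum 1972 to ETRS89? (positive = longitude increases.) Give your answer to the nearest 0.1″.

At latitude 44.1911°, cos φ = 0.717019.
1° of longitude at this latitude = 111.1 × cos φ = 79.66 km, so Δλ = -350.0 / 79660.8 = -0.0043936° = -15.817″.

Δλ = -15.8″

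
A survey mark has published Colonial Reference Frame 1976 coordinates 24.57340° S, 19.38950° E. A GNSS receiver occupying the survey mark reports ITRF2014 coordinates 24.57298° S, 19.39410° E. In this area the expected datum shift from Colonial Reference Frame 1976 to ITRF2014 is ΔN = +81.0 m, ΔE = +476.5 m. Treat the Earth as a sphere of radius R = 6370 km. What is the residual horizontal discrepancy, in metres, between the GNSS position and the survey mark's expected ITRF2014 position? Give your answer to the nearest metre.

36 m

Observed coordinate differences: Δφ = +0.00042°, Δλ = +0.00460°.
Converting to metres (1° lat = 111177 m, cos φ = 0.909429): observed ΔN = 46.7 m, observed ΔE = 465.1 m.
Subtracting the expected shift leaves a residual of 46.7 − (81.0) = -34.3 m north and 465.1 − (476.5) = -11.4 m east.
Residual distance = √((-34.3)² + (-11.4)²) = 36.2 m.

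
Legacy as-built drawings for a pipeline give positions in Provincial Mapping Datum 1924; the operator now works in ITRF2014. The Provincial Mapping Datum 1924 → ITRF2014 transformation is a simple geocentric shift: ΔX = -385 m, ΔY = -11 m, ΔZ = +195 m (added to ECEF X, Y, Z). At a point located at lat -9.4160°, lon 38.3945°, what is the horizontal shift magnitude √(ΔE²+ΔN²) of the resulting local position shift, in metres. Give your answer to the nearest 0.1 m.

270.7 m

At φ = -9.4160°, λ = 38.3945°: sin φ = -0.163601, cos φ = 0.986527, sin λ = 0.621073, cos λ = 0.783753.
ΔE = −sin λ·ΔX + cos λ·ΔY = −(0.621073)·(-385) + (0.783753)·(-11) = 230.49 m.
ΔN = −sin φ cos λ·ΔX − sin φ sin λ·ΔY + cos φ·ΔZ = −(-0.163601)(0.783753)(-385) − (-0.163601)(0.621073)(-11) + (0.986527)(195) = 141.89 m.
Horizontal magnitude = √(ΔE² + ΔN²) = √(230.49² + 141.89²) = 270.66 m.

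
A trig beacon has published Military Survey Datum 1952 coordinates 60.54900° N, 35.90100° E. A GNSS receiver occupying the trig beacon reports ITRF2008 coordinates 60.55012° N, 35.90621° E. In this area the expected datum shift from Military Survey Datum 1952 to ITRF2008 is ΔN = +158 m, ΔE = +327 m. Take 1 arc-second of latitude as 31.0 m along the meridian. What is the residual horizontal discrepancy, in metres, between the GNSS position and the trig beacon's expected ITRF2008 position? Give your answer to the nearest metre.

53 m

Observed coordinate differences: Δφ = +0.00112°, Δλ = +0.00521°.
Converting to metres (1° lat = 111600 m, cos φ = 0.491679): observed ΔN = 125.0 m, observed ΔE = 285.9 m.
Subtracting the expected shift leaves a residual of 125.0 − (158) = -33.0 m north and 285.9 − (327) = -41.1 m east.
Residual distance = √((-33.0)² + (-41.1)²) = 52.7 m.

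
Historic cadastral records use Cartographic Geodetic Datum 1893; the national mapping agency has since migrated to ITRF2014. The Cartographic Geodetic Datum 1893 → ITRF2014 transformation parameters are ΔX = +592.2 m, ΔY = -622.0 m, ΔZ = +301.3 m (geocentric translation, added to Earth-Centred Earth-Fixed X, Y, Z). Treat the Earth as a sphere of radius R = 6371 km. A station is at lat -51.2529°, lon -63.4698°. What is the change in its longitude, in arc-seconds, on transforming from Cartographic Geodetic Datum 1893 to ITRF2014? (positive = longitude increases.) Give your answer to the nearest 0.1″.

Δλ = 13.0″

sin φ = -0.779916, cos φ = 0.625884, sin λ = -0.894699, cos λ = 0.446669.
East component: ΔE = −sin λ·ΔX + cos λ·ΔY = −(-0.894699)(592.2) + (0.446669)(-622.0) = 252.01 m.
1° of latitude spans πR/180 = 111195 m; at latitude φ, 1° of longitude spans that × cos φ = 69595.1 m, so Δλ = 252.01 / 69595.1 × 3600 = 13.036″.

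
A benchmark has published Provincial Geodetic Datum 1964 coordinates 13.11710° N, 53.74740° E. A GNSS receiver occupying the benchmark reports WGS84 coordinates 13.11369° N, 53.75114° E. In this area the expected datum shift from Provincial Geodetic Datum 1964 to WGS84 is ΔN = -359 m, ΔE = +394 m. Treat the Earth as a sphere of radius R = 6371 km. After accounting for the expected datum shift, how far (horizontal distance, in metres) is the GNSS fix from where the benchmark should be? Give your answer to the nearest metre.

Observed coordinate differences: Δφ = -0.00341°, Δλ = +0.00374°.
Converting to metres (1° lat = 111195 m, cos φ = 0.973908): observed ΔN = -379.2 m, observed ΔE = 405.0 m.
Subtracting the expected shift leaves a residual of -379.2 − (-359) = -20.2 m north and 405.0 − (394) = 11.0 m east.
Residual distance = √((-20.2)² + 11.0²) = 23.0 m.

23 m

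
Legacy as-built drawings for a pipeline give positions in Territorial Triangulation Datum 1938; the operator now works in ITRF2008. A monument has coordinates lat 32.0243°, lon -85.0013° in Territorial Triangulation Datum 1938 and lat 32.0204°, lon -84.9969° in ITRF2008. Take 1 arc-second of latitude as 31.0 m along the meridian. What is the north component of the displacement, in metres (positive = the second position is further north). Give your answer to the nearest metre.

ΔN = -435 m

Δφ = 32.0204° − 32.0243° = -0.0039°; Δλ = -84.9969° − -85.0013° = +0.0044°.
1° of latitude = 3600 × 31.00 = 111600 m.
ΔN = Δφ × 111600 = -435.2 m; ΔE = Δλ × 111600 × cos(32.0243°) = +0.0044 × 111600 × 0.847823 = 416.3 m.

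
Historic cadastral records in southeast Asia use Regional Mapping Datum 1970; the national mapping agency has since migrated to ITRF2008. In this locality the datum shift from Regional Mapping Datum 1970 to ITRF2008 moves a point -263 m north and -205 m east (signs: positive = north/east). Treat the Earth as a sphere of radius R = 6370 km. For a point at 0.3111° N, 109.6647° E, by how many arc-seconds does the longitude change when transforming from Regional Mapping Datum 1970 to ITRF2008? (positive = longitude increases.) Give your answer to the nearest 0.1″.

Δλ = -6.6″

At latitude 0.3111°, cos φ = 0.999985.
One radian of longitude at latitude φ spans R cos φ, so Δλ = ΔE / (R cos φ) = -205.0 / (6370000 × 0.999985) = -3.2183e-05 rad = -6.638″.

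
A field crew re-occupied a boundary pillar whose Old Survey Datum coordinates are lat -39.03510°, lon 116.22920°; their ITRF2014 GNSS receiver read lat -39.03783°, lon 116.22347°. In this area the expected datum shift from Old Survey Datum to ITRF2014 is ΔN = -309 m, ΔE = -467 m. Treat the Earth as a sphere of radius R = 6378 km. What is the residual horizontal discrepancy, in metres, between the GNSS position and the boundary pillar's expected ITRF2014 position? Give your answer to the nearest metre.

29 m

Observed coordinate differences: Δφ = -0.00273°, Δλ = -0.00573°.
Converting to metres (1° lat = 111317 m, cos φ = 0.776760): observed ΔN = -303.9 m, observed ΔE = -495.5 m.
Subtracting the expected shift leaves a residual of -303.9 − (-309) = 5.1 m north and -495.5 − (-467) = -28.5 m east.
Residual distance = √(5.1² + (-28.5)²) = 28.9 m.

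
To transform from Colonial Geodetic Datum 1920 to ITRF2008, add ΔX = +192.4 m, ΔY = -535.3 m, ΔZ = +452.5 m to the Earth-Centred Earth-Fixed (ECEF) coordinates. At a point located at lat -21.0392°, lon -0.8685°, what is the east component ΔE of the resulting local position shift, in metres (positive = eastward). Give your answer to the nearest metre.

ΔE = -532 m

The local east axis at (φ, λ) is (−sin λ, cos λ, 0), so ΔE = −sin(-0.8685°)·192.4 + cos(-0.8685°)·(-535.3) = -532.32 m.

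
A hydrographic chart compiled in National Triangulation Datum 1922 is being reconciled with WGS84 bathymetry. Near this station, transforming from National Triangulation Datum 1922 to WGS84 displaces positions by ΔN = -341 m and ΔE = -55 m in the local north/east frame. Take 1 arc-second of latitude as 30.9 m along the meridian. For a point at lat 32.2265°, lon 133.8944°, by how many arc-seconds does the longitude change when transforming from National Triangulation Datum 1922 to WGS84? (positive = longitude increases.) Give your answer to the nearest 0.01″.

Δλ = -2.10″

At latitude 32.2265°, cos φ = 0.845947.
1″ of longitude at this latitude = 30.90 × cos φ = 26.1398 m, so Δλ = -55.0 / 26.1398 = -2.104″.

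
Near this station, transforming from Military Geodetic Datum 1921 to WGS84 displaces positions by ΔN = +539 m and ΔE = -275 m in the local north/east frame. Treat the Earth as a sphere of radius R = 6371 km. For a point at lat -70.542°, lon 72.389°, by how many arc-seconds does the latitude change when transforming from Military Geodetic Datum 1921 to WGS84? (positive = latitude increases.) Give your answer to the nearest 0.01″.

Δφ = 17.45″

On a sphere of radius R, 1 rad of latitude = R, so Δφ = ΔN / R = 539.0 / 6371000 = 8.4602e-05 rad = 17.450″.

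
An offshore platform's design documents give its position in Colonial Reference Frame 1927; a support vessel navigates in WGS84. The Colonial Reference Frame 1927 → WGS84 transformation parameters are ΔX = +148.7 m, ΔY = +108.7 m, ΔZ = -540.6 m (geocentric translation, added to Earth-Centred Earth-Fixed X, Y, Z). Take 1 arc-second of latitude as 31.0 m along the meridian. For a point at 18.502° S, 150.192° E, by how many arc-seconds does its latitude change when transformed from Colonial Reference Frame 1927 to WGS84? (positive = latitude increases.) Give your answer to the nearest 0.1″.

sin φ = -0.317338, cos φ = 0.948313, sin λ = 0.497095, cos λ = -0.867696.
North component: ΔN = −sin φ cos λ·ΔX − sin φ sin λ·ΔY + cos φ·ΔZ = −(-0.317338)(-0.867696)(148.7) − (-0.317338)(0.497095)(108.7) + (0.948313)(-540.6) = -536.46 m.
1° of latitude spans 3600 × 31.00 = 111600 m, so Δφ = -536.46 / 111600 × 3600 = -17.305″.

Δφ = -17.3″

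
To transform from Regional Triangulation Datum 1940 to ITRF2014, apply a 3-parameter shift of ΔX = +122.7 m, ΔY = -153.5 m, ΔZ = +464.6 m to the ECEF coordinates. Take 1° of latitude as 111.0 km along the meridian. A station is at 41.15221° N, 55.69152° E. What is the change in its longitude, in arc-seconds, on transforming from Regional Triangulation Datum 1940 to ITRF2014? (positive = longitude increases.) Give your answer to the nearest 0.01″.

Δλ = -8.09″

sin φ = 0.658062, cos φ = 0.752964, sin λ = 0.826015, cos λ = 0.563648.
East component: ΔE = −sin λ·ΔX + cos λ·ΔY = −(0.826015)(122.7) + (0.563648)(-153.5) = -187.87 m.
1° of latitude spans 111000 m; at latitude φ, 1° of longitude spans that × cos φ = 83579.0 m, so Δλ = -187.87 / 83579.0 × 3600 = -8.092″.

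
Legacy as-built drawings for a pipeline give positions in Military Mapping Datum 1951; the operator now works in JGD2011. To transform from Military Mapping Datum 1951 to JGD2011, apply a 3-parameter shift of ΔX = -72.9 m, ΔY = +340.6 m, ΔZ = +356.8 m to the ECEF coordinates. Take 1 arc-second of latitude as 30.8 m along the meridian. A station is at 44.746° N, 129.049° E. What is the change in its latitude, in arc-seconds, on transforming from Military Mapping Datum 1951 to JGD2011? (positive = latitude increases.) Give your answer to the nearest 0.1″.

sin φ = 0.703965, cos φ = 0.710235, sin λ = 0.776607, cos λ = -0.629985.
North component: ΔN = −sin φ cos λ·ΔX − sin φ sin λ·ΔY + cos φ·ΔZ = −(0.703965)(-0.629985)(-72.9) − (0.703965)(0.776607)(340.6) + (0.710235)(356.8) = 34.87 m.
1° of latitude spans 3600 × 30.80 = 110880 m, so Δφ = 34.87 / 110880 × 3600 = 1.132″.

Δφ = 1.1″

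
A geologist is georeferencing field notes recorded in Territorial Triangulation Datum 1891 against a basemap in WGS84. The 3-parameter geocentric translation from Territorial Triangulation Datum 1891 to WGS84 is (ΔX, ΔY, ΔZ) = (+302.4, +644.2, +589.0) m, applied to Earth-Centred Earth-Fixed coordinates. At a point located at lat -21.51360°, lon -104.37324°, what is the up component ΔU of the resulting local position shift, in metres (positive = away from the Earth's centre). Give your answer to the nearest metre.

At φ = -21.51360°, λ = -104.37324°: sin φ = -0.366722, cos φ = 0.930331, sin λ = -0.968699, cos λ = -0.248237.
ΔU = cos φ cos λ·ΔX + cos φ sin λ·ΔY + sin φ·ΔZ = (0.930331)(-0.248237)(302.4) + (0.930331)(-0.968699)(644.2) + (-0.366722)(589.0) = -866.40 m.

ΔU = -866 m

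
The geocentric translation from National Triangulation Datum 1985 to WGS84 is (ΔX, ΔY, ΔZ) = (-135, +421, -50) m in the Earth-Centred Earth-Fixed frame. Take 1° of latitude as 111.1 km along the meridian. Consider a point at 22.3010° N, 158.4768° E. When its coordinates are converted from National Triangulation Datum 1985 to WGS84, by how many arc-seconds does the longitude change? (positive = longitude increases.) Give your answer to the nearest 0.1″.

Δλ = -12.0″

sin φ = 0.379472, cos φ = 0.925203, sin λ = 0.366878, cos λ = -0.930269.
East component: ΔE = −sin λ·ΔX + cos λ·ΔY = −(0.366878)(-135) + (-0.930269)(421) = -342.11 m.
1° of latitude spans 111100 m; at latitude φ, 1° of longitude spans that × cos φ = 102790.1 m, so Δλ = -342.11 / 102790.1 × 3600 = -11.982″.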